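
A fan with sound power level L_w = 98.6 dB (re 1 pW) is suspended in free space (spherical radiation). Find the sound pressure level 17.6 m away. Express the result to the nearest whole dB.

63 dB

L_p = L_w − 10·log₁₀(4π·r²) with r = 17.6 m.
4π·r² = 3893 m², 10·log₁₀ of that is 35.902 dB.
L_p = 98.6 − 35.902 = 62.70 dB.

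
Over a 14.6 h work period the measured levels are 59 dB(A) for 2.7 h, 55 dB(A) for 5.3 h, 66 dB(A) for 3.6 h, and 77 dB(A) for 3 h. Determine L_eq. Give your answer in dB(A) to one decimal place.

70.6 dB(A)

L_eq = 10·log₁₀[(1/T)·Σ tᵢ·10^(Lᵢ/10)] with T = 14.6 h.
Σ tᵢ·10^(Lᵢ/10) = 2.7·10^(59/10) + 5.3·10^(55/10) + 3.6·10^(66/10) + 3·10^(77/10) = 1.685e+08.
L_eq = 10·log₁₀(1.685e+08/14.6) = 70.62 dB(A).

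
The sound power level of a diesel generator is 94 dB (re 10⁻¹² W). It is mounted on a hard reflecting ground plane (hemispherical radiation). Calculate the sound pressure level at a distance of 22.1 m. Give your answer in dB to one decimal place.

59.1 dB

The power spreads over a hemisphere of area 2π·r², so L_p = L_w − 10·log₁₀(2π·r²).
2π·r² = 3069 m², 10·log₁₀ of that is 34.870 dB.
L_p = 94 − 34.870 = 59.13 dB.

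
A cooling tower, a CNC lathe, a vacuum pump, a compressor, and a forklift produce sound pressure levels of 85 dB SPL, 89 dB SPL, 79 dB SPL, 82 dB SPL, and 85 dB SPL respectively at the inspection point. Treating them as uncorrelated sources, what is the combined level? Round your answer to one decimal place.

92.2 dB SPL

Incoherent sources combine by intensity addition: L_total = 10·log₁₀(Σ 10^(L_i/10)).
Σ 10^(L/10) = 10^(85/10) + 10^(89/10) + 10^(79/10) + 10^(82/10) + 10^(85/10) = 1.665e+09.
L_total = 10·log₁₀(1.665e+09) = 92.21 dB SPL.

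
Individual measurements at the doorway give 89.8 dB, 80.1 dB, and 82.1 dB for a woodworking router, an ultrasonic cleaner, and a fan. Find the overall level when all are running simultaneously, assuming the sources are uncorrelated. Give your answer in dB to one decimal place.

For uncorrelated sources the intensities add, so convert each level to linear form, sum, and take 10·log₁₀ of the total.
Σ 10^(L/10) = 10^(89.8/10) + 10^(80.1/10) + 10^(82.1/10) = 1.220e+09.
L_total = 10·log₁₀(1.220e+09) = 90.86 dB.

90.9 dB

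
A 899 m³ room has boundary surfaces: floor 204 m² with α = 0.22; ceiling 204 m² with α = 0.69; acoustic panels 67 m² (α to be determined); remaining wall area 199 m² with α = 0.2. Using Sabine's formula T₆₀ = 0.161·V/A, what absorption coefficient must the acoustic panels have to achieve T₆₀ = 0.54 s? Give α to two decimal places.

0.64

A = 0.161·V/T₆₀ = 0.161·899/0.54 = 268.04 m² sabins.
Absorption from the other surfaces = 204·0.22 + 204·0.69 + 199·0.2 = 225.44 m², so the acoustic panels must supply 42.60 m² over 67 m².
α = 42.60/67 = 0.636.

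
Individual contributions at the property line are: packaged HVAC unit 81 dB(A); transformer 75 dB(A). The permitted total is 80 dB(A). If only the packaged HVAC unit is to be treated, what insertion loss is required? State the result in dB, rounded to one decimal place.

Fixed contribution from the other source: Σ 10^(L/10) = 10^(75/10) = 3.162e+07 (75.00 dB(A)).
The limit corresponds to 10^(80/10) = 1.000e+08; subtracting the fixed part leaves 6.838e+07 for the packaged HVAC unit, i.e. 78.35 dB(A).
Required insertion loss = 81 − 78.35 = 2.65 dB.

2.7 dB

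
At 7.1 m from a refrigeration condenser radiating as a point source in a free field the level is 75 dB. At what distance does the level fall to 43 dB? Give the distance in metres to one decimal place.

282.7 m

For a point source L₁ − L₂ = 20·log₁₀(r₂/r₁), so r₂ = r₁·10^((L₁−L₂)/20).
r₂ = 7.1·10^((75−43)/20) = 7.1·10^(32.0/20) = 282.66 m.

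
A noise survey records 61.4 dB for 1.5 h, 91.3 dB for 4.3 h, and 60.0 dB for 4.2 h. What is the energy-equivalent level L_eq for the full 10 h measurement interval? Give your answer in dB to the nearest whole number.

The energy average is taken in the linear domain: L_eq = 10·log₁₀[(Σ tᵢ·10^(Lᵢ/10))/T], T = 10 h.
Σ tᵢ·10^(Lᵢ/10) = 1.5·10^(61.4/10) + 4.3·10^(91.3/10) + 4.2·10^(60.0/10) = 5.807e+09.
L_eq = 10·log₁₀(5.807e+09/10) = 87.64 dB.

88 dB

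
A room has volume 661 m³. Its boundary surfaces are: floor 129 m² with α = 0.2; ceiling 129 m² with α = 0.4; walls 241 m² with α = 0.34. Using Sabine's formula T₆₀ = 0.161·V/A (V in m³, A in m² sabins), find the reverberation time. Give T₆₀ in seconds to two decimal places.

Summing Sᵢαᵢ: 129·0.2 + 129·0.4 + 241·0.34 = 159.34 m².
T₆₀ = 0.161·V/A = 0.161·661/159.34 = 0.668 s.

0.67 s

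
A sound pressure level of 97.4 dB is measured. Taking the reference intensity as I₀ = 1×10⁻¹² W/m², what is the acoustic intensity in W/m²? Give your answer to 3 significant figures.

0.00550 W/m²

L = 10·log₁₀(I/I₀) ⇒ I = I₀·10^(L/10) = 10⁻¹² × 10^9.74.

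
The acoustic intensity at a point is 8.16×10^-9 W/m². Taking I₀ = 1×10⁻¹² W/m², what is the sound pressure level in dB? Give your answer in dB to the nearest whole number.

L = 10·log₁₀(I/I₀) = 10·log₁₀(8.16×10^-9/10⁻¹²) = 10·log₁₀(8.16×10^3).
L = 10·(0.9117 + 3) = 39.12 dB.

39 dB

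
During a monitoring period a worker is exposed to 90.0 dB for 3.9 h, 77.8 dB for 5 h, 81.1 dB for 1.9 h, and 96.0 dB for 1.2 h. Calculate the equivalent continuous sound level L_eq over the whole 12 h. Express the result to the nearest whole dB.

The energy average is taken in the linear domain: L_eq = 10·log₁₀[(Σ tᵢ·10^(Lᵢ/10))/T], T = 12 h.
Σ tᵢ·10^(Lᵢ/10) = 3.9·10^(90.0/10) + 5·10^(77.8/10) + 1.9·10^(81.1/10) + 1.2·10^(96.0/10) = 9.223e+09.
L_eq = 10·log₁₀(9.223e+09/12) = 88.86 dB.

89 dB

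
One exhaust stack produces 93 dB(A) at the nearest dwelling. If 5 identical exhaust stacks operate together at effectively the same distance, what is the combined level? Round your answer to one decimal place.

N identical incoherent sources raise the level by 10·log₁₀ N.
L_total = 93 + 10·log₁₀(5) = 93 + 6.990 = 99.99 dB(A).

100.0 dB(A)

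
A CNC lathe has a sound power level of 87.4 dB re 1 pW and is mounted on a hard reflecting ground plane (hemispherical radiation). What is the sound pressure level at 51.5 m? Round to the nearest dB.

L_p = L_w − 10·log₁₀(2π·r²) with r = 51.5 m.
2π·r² = 1.666e+04 m², 10·log₁₀ of that is 42.218 dB.
L_p = 87.4 − 42.218 = 45.18 dB.

45 dB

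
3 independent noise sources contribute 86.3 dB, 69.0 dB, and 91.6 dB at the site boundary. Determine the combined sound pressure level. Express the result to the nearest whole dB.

For uncorrelated sources the intensities add, so convert each level to linear form, sum, and take 10·log₁₀ of the total.
Σ 10^(L/10) = 10^(86.3/10) + 10^(69.0/10) + 10^(91.6/10) = 1.880e+09.
L_total = 10·log₁₀(1.880e+09) = 92.74 dB.

93 dB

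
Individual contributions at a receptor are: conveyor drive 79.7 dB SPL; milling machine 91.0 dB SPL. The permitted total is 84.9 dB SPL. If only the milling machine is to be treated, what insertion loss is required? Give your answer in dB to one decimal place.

7.7 dB

The untreated sources together contribute 10^(79.7/10) = 9.333e+07, i.e. 79.70 dB SPL.
To meet 84.9 dB SPL overall, the treated milling machine may contribute at most 10^(84.9/10) − 9.333e+07 = 2.157e+08, i.e. 83.34 dB SPL.
Required insertion loss = 91.0 − 83.34 = 7.66 dB.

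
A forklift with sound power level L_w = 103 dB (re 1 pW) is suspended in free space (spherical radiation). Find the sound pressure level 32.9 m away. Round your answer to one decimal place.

61.7 dB

L_p = L_w − 10·log₁₀(4π·r²) with r = 32.9 m.
4π·r² = 1.36e+04 m², 10·log₁₀ of that is 41.336 dB.
L_p = 103 − 41.336 = 61.66 dB.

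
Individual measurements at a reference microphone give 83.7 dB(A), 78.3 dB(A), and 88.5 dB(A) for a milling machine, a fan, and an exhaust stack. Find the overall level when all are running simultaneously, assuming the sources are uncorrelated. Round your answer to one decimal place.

90.0 dB(A)

Incoherent sources combine by intensity addition: L_total = 10·log₁₀(Σ 10^(L_i/10)).
Σ 10^(L/10) = 10^(83.7/10) + 10^(78.3/10) + 10^(88.5/10) = 1.010e+09.
L_total = 10·log₁₀(1.010e+09) = 90.04 dB(A).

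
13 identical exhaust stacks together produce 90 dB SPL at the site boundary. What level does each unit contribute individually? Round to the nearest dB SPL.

13 equal contributions raise the level by 10·log₁₀ 13 = 11.139 dB, so each unit alone gives 90 − 11.139.

79 dB SPL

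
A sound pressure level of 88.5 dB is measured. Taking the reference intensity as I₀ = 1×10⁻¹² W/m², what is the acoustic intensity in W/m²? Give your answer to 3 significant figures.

0.000708 W/m²

L = 10·log₁₀(I/I₀) ⇒ I = I₀·10^(L/10) = 10⁻¹² × 10^8.85.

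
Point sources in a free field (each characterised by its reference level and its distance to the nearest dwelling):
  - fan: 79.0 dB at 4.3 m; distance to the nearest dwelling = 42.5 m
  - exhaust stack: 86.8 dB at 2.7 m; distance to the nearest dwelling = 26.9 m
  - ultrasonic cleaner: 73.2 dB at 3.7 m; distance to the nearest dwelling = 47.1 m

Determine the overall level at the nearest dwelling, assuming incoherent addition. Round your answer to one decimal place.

67.6 dB

Apply inverse-square spreading to bring every level to the receiver, then sum 10^(L/10).
fan: 79.0 − 20·log₁₀(42.5/4.3) = 79.0 − 19.90 = 59.10 dB.
exhaust stack: 86.8 − 20·log₁₀(26.9/2.7) = 86.8 − 19.97 = 66.83 dB.
ultrasonic cleaner: 73.2 − 20·log₁₀(47.1/3.7) = 73.2 − 22.10 = 51.10 dB.
Σ 10^(L/10) = 5.764e+06 → L_total = 10·log₁₀(5.764e+06) = 67.61 dB.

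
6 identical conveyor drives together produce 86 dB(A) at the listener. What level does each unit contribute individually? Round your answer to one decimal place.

78.2 dB(A)

Dividing the total intensity by 6 lowers the level by 10·log₁₀ 6 = 7.782 dB: L₁ = 86 − 7.782.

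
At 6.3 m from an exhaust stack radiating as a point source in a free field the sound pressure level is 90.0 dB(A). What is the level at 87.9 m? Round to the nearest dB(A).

67 dB(A)

Spherical spreading from a point source gives a 20·log₁₀(r₂/r₁) drop.
L₂ = 90.0 − 20·log₁₀(87.9/6.3) = 90.0 − 22.893 = 67.11 dB(A).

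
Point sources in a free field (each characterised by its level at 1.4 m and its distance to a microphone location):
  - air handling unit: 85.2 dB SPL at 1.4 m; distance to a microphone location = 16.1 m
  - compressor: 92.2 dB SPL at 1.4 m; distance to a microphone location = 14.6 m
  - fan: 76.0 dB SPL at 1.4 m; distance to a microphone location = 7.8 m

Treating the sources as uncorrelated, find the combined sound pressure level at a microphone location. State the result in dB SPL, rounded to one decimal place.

72.8 dB SPL

Propagate each source to the receiver with L = L_ref − 20·log₁₀(r/r_ref), then add intensities.
air handling unit: 85.2 − 20·log₁₀(16.1/1.4) = 85.2 − 21.21 = 63.99 dB SPL.
compressor: 92.2 − 20·log₁₀(14.6/1.4) = 92.2 − 20.36 = 71.84 dB SPL.
fan: 76.0 − 20·log₁₀(7.8/1.4) = 76.0 − 14.92 = 61.08 dB SPL.
Σ 10^(L/10) = 1.905e+07 → L_total = 10·log₁₀(1.905e+07) = 72.80 dB SPL.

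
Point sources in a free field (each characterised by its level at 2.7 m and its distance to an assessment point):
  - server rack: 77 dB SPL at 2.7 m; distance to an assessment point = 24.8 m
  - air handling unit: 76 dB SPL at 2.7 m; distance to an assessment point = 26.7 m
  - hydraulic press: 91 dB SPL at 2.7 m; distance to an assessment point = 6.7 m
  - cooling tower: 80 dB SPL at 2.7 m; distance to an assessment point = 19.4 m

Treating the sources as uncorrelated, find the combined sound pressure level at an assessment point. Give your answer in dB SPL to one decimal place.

83.2 dB SPL

Propagate each source to the receiver with L = L_ref − 20·log₁₀(r/r_ref), then add intensities.
server rack: 77 − 20·log₁₀(24.8/2.7) = 77 − 19.26 = 57.74 dB SPL.
air handling unit: 76 − 20·log₁₀(26.7/2.7) = 76 − 19.90 = 56.10 dB SPL.
hydraulic press: 91 − 20·log₁₀(6.7/2.7) = 91 − 7.89 = 83.11 dB SPL.
cooling tower: 80 − 20·log₁₀(19.4/2.7) = 80 − 17.13 = 62.87 dB SPL.
Σ 10^(L/10) = 2.074e+08 → L_total = 10·log₁₀(2.074e+08) = 83.17 dB SPL.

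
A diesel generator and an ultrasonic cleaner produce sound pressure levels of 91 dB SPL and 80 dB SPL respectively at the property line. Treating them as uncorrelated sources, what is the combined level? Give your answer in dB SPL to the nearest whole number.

91 dB SPL

Incoherent sources combine by intensity addition: L_total = 10·log₁₀(Σ 10^(L_i/10)).
Σ 10^(L/10) = 10^(91/10) + 10^(80/10) = 1.359e+09.
L_total = 10·log₁₀(1.359e+09) = 91.33 dB SPL.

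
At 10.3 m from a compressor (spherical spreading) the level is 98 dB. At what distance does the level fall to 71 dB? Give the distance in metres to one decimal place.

230.6 m

Point-source spreading drops the level by 20·log₁₀(r₂/r₁); inverting, r₂/r₁ = 10^(ΔL/20).
r₂ = 10.3·10^((98−71)/20) = 10.3·10^(27.0/20) = 230.59 m.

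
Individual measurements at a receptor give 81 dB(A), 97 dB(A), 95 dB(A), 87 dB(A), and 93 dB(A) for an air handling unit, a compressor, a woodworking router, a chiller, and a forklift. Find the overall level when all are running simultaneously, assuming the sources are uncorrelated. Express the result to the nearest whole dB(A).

100 dB(A)

Incoherent sources combine by intensity addition: L_total = 10·log₁₀(Σ 10^(L_i/10)).
Σ 10^(L/10) = 10^(81/10) + 10^(97/10) + 10^(95/10) + 10^(87/10) + 10^(93/10) = 1.080e+10.
L_total = 10·log₁₀(1.080e+10) = 100.33 dB(A).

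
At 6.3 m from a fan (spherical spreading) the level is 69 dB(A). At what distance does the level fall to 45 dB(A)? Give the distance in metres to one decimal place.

99.8 m

Point-source spreading drops the level by 20·log₁₀(r₂/r₁); inverting, r₂/r₁ = 10^(ΔL/20).
r₂ = 6.3·10^((69−45)/20) = 6.3·10^(24.0/20) = 99.85 m.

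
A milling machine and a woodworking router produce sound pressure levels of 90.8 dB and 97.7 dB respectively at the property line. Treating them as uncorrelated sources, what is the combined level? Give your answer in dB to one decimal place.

98.5 dB

For uncorrelated sources the intensities add, so convert each level to linear form, sum, and take 10·log₁₀ of the total.
Σ 10^(L/10) = 10^(90.8/10) + 10^(97.7/10) = 7.091e+09.
L_total = 10·log₁₀(7.091e+09) = 98.51 dB.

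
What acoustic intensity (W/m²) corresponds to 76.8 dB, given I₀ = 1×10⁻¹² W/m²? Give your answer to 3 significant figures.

4.79e-05 W/m²

L = 10·log₁₀(I/I₀) ⇒ I = I₀·10^(L/10) = 10⁻¹² × 10^7.68.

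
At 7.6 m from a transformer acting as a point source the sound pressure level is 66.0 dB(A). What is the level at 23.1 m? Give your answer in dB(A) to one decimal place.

Spherical spreading from a point source gives a 20·log₁₀(r₂/r₁) drop.
L₂ = 66.0 − 20·log₁₀(23.1/7.6) = 66.0 − 9.656 = 56.34 dB(A).

56.3 dB(A)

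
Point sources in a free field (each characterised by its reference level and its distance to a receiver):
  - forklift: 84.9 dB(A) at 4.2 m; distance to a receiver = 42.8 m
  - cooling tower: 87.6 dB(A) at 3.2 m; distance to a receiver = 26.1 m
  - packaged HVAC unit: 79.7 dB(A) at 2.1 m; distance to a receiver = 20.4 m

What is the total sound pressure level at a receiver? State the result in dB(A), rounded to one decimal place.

Apply inverse-square spreading to bring every level to the receiver, then sum 10^(L/10).
forklift: 84.9 − 20·log₁₀(42.8/4.2) = 84.9 − 20.16 = 64.74 dB(A).
cooling tower: 87.6 − 20·log₁₀(26.1/3.2) = 87.6 − 18.23 = 69.37 dB(A).
packaged HVAC unit: 79.7 − 20·log₁₀(20.4/2.1) = 79.7 − 19.75 = 59.95 dB(A).
Σ 10^(L/10) = 1.261e+07 → L_total = 10·log₁₀(1.261e+07) = 71.01 dB(A).

71.0 dB(A)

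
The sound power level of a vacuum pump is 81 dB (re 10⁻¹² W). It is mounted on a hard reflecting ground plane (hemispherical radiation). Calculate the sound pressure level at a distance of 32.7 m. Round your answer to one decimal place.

42.7 dB

L_p = L_w − 10·log₁₀(2π·r²) with r = 32.7 m.
2π·r² = 6719 m², 10·log₁₀ of that is 38.273 dB.
L_p = 81 − 38.273 = 42.73 dB.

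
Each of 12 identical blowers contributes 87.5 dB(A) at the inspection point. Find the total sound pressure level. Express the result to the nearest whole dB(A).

98 dB(A)

L_total = L₁ + 10·log₁₀ N for N identical incoherent sources.
L_total = 87.5 + 10·log₁₀(12) = 87.5 + 10.792 = 98.29 dB(A).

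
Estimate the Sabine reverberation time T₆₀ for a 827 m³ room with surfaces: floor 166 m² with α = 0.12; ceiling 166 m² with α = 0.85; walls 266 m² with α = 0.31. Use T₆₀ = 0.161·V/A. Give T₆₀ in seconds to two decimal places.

0.55 s

Summing Sᵢαᵢ: 166·0.12 + 166·0.85 + 266·0.31 = 243.48 m².
T₆₀ = 0.161 × 827 / 243.48 = 0.547 s.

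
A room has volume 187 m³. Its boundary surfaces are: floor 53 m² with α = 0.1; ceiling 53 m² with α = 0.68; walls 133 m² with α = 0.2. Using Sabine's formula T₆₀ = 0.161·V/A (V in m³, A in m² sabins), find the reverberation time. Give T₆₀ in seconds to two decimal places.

0.44 s

A = Σ Sᵢαᵢ = 53·0.1 + 53·0.68 + 133·0.2 = 67.94 m².
T₆₀ = 0.161 × 187 / 67.94 = 0.443 s.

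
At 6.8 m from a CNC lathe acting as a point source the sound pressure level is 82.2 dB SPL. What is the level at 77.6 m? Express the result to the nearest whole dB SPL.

61 dB SPL

Point-source attenuation: ΔL = 20·log₁₀(r₂/r₁) = 20·log₁₀(77.6/6.8) = 21.147 dB.
L₂ = 82.2 − 20·log₁₀(77.6/6.8) = 82.2 − 21.147 = 61.05 dB SPL.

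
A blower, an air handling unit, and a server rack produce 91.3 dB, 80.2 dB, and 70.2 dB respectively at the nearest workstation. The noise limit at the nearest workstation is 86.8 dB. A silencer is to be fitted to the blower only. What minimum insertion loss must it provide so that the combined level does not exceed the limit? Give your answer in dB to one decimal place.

Everything except the blower sums to 10^(80.2/10) + 10^(70.2/10) = 1.152e+08 in linear terms, 80.61 dB.
To meet 86.8 dB overall, the treated blower may contribute at most 10^(86.8/10) − 1.152e+08 = 3.634e+08, i.e. 85.60 dB.
Required insertion loss = 91.3 − 85.60 = 5.70 dB.

5.7 dB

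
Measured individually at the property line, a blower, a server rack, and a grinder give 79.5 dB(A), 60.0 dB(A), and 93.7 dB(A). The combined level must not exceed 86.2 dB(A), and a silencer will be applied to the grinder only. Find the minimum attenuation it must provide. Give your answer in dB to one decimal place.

8.6 dB

The untreated sources together contribute 10^(79.5/10) + 10^(60.0/10) = 9.013e+07, i.e. 79.55 dB(A).
To meet 86.2 dB(A) overall, the treated grinder may contribute at most 10^(86.2/10) − 9.013e+07 = 3.267e+08, i.e. 85.14 dB(A).
Required insertion loss = 93.7 − 85.14 = 8.56 dB.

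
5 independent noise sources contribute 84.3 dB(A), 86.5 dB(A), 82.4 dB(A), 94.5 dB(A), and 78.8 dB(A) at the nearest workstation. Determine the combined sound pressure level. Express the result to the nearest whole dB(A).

96 dB(A)

For uncorrelated sources the intensities add, so convert each level to linear form, sum, and take 10·log₁₀ of the total.
Σ 10^(L/10) = 10^(84.3/10) + 10^(86.5/10) + 10^(82.4/10) + 10^(94.5/10) + 10^(78.8/10) = 3.784e+09.
L_total = 10·log₁₀(3.784e+09) = 95.78 dB(A).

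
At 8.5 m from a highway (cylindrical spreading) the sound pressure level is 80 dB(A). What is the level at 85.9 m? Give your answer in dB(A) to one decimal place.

70.0 dB(A)

For a line source, L₂ = L₁ − 10·log₁₀(r₂/r₁).
L₂ = 80 − 10·log₁₀(85.9/8.5) = 80 − 10.046 = 69.95 dB(A).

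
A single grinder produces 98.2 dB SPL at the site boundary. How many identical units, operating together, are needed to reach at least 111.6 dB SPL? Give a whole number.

Need L₁ + 10·log₁₀ N ≥ 111.6, i.e. log₁₀ N ≥ 1.34.
N ≥ 10^(13.4/10) = 21.878, so N = 22.

22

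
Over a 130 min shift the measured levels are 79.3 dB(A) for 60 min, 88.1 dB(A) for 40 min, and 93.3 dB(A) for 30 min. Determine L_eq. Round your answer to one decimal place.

Weight each interval's intensity by its duration and average over T = 130 min:
Σ tᵢ·10^(Lᵢ/10) = 60·10^(79.3/10) + 40·10^(88.1/10) + 30·10^(93.3/10) = 9.507e+10.
L_eq = 10·log₁₀(9.507e+10/130) = 88.64 dB(A).

88.6 dB(A)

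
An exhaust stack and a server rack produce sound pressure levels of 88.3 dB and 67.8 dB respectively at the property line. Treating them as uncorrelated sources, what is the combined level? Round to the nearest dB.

For uncorrelated sources the intensities add, so convert each level to linear form, sum, and take 10·log₁₀ of the total.
Σ 10^(L/10) = 10^(88.3/10) + 10^(67.8/10) = 6.821e+08.
L_total = 10·log₁₀(6.821e+08) = 88.34 dB.

88 dB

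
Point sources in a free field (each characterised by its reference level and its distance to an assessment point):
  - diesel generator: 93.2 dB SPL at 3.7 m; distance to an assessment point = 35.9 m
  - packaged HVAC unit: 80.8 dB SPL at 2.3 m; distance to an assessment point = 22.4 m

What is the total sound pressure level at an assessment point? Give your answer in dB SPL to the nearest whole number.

First find each source's level at the receiver (point-source: −20·log₁₀(r/r_ref)), then combine on an intensity basis.
diesel generator: 93.2 − 20·log₁₀(35.9/3.7) = 93.2 − 19.74 = 73.46 dB SPL.
packaged HVAC unit: 80.8 − 20·log₁₀(22.4/2.3) = 80.8 − 19.77 = 61.03 dB SPL.
Σ 10^(L/10) = 2.346e+07 → L_total = 10·log₁₀(2.346e+07) = 73.70 dB SPL.

74 dB SPL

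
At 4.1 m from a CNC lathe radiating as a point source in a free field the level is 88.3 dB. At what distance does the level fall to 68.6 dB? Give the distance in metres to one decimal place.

Point-source spreading drops the level by 20·log₁₀(r₂/r₁); inverting, r₂/r₁ = 10^(ΔL/20).
r₂ = 4.1·10^((88.3−68.6)/20) = 4.1·10^(19.7/20) = 39.61 m.

39.6 m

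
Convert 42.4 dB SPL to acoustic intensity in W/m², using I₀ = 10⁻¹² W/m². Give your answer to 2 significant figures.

I = I₀·10^(L/10) = 10⁻¹² × 10^(42.4/10) = 10^(-7.760).

1.7e-08 W/m²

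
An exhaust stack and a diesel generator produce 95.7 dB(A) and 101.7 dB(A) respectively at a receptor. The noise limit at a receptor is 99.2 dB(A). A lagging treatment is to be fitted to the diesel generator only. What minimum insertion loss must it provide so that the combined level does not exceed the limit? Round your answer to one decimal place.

5.1 dB

The untreated sources together contribute 10^(95.7/10) = 3.715e+09, i.e. 95.70 dB(A).
To meet 99.2 dB(A) overall, the treated diesel generator may contribute at most 10^(99.2/10) − 3.715e+09 = 4.602e+09, i.e. 96.63 dB(A).
Required insertion loss = 101.7 − 96.63 = 5.07 dB.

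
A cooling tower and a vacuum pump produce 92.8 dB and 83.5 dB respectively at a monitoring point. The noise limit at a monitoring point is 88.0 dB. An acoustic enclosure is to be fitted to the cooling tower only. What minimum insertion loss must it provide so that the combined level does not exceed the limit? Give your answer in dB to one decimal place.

6.7 dB

Everything except the cooling tower sums to 10^(83.5/10) = 2.239e+08 in linear terms, 83.50 dB.
To meet 88.0 dB overall, the treated cooling tower may contribute at most 10^(88.0/10) − 2.239e+08 = 4.071e+08, i.e. 86.10 dB.
So the cooling tower must be reduced from 92.8 to 86.10 dB: IL = 6.70 dB.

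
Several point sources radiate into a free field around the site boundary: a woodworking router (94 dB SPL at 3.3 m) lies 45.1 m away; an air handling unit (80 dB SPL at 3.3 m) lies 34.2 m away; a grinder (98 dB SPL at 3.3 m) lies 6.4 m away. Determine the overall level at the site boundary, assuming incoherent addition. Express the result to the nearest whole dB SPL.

92 dB SPL

First find each source's level at the receiver (point-source: −20·log₁₀(r/r_ref)), then combine on an intensity basis.
woodworking router: 94 − 20·log₁₀(45.1/3.3) = 94 − 22.71 = 71.29 dB SPL.
air handling unit: 80 − 20·log₁₀(34.2/3.3) = 80 − 20.31 = 59.69 dB SPL.
grinder: 98 − 20·log₁₀(6.4/3.3) = 98 − 5.75 = 92.25 dB SPL.
Σ 10^(L/10) = 1.692e+09 → L_total = 10·log₁₀(1.692e+09) = 92.28 dB SPL.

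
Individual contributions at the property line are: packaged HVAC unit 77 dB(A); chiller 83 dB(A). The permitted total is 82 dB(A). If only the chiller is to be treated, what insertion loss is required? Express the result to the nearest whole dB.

3 dB

The untreated sources together contribute 10^(77/10) = 5.012e+07, i.e. 77.00 dB(A).
To meet 82 dB(A) overall, the treated chiller may contribute at most 10^(82/10) − 5.012e+07 = 1.084e+08, i.e. 80.35 dB(A).
So the chiller must be reduced from 83 to 80.35 dB(A): IL = 2.65 dB.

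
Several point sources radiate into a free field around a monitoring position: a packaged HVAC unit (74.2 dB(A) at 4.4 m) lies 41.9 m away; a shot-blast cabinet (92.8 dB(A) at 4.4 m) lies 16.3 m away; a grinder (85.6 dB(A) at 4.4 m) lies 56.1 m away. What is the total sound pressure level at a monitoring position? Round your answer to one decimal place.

81.5 dB(A)

First find each source's level at the receiver (point-source: −20·log₁₀(r/r_ref)), then combine on an intensity basis.
packaged HVAC unit: 74.2 − 20·log₁₀(41.9/4.4) = 74.2 − 19.58 = 54.62 dB(A).
shot-blast cabinet: 92.8 − 20·log₁₀(16.3/4.4) = 92.8 − 11.37 = 81.43 dB(A).
grinder: 85.6 − 20·log₁₀(56.1/4.4) = 85.6 − 22.11 = 63.49 dB(A).
Σ 10^(L/10) = 1.414e+08 → L_total = 10·log₁₀(1.414e+08) = 81.50 dB(A).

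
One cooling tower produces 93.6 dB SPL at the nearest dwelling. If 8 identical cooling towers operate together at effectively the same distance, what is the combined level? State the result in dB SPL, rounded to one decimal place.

With 8 equal, uncorrelated contributions the intensity is 8× that of one unit, giving a rise of 10·log₁₀ 8.
L_total = 93.6 + 10·log₁₀(8) = 93.6 + 9.031 = 102.63 dB SPL.

102.6 dB SPL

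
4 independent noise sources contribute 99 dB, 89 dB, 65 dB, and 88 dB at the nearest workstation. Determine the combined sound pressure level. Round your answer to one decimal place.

For uncorrelated sources the intensities add, so convert each level to linear form, sum, and take 10·log₁₀ of the total.
Σ 10^(L/10) = 10^(99/10) + 10^(89/10) + 10^(65/10) + 10^(88/10) = 9.372e+09.
L_total = 10·log₁₀(9.372e+09) = 99.72 dB.

99.7 dB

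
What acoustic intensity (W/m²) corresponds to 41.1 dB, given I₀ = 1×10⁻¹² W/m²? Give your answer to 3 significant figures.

1.29e-08 W/m²

L = 10·log₁₀(I/I₀) ⇒ I = I₀·10^(L/10) = 10⁻¹² × 10^4.11.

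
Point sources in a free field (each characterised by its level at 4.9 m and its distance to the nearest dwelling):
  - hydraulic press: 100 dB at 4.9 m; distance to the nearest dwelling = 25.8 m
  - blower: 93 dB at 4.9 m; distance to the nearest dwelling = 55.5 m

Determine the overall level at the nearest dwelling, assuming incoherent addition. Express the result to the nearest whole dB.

86 dB

Propagate each source to the receiver with L = L_ref − 20·log₁₀(r/r_ref), then add intensities.
hydraulic press: 100 − 20·log₁₀(25.8/4.9) = 100 − 14.43 = 85.57 dB.
blower: 93 − 20·log₁₀(55.5/4.9) = 93 − 21.08 = 71.92 dB.
Σ 10^(L/10) = 3.763e+08 → L_total = 10·log₁₀(3.763e+08) = 85.75 dB.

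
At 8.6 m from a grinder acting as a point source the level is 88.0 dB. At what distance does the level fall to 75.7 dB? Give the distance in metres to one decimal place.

For a point source L₁ − L₂ = 20·log₁₀(r₂/r₁), so r₂ = r₁·10^((L₁−L₂)/20).
r₂ = 8.6·10^((88.0−75.7)/20) = 8.6·10^(12.3/20) = 35.44 m.

35.4 m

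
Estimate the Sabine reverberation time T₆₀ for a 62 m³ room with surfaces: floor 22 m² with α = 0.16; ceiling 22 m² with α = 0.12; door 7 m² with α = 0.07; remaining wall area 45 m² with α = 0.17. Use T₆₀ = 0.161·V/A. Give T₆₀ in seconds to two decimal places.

0.70 s

Total absorption A = 22·0.16 + 22·0.12 + 7·0.07 + 45·0.17 = 14.30 m² sabins.
T₆₀ = 0.161 × 62 / 14.30 = 0.698 s.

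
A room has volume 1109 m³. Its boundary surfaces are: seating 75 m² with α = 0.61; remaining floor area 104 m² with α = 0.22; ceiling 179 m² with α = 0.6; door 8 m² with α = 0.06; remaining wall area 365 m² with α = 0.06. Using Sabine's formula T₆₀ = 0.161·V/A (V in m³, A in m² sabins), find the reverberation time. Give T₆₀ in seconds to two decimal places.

0.90 s

A = Σ Sᵢαᵢ = 75·0.61 + 104·0.22 + 179·0.6 + 8·0.06 + 365·0.06 = 198.41 m².
T₆₀ = 0.161·V/A = 0.161·1109/198.41 = 0.900 s.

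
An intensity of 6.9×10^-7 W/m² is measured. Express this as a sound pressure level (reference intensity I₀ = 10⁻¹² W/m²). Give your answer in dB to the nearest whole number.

58 dB

L = 10·log₁₀(I/I₀) = 10·log₁₀(6.9×10^-7/10⁻¹²) = 10·log₁₀(6.9×10^5).
L = 10·(0.8388 + 5) = 58.39 dB.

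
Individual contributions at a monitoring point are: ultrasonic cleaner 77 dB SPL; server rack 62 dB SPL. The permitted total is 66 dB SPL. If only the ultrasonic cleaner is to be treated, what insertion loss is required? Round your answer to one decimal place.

13.2 dB

Everything except the ultrasonic cleaner sums to 10^(62/10) = 1.585e+06 in linear terms, 62.00 dB SPL.
To meet 66 dB SPL overall, the treated ultrasonic cleaner may contribute at most 10^(66/10) − 1.585e+06 = 2.396e+06, i.e. 63.80 dB SPL.
So the ultrasonic cleaner must be reduced from 77 to 63.80 dB SPL: IL = 13.20 dB.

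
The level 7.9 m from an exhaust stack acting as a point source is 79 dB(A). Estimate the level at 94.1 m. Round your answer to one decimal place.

57.5 dB(A)

Point-source attenuation: ΔL = 20·log₁₀(r₂/r₁) = 20·log₁₀(94.1/7.9) = 21.519 dB.
L₂ = 79 − 20·log₁₀(94.1/7.9) = 79 − 21.519 = 57.48 dB(A).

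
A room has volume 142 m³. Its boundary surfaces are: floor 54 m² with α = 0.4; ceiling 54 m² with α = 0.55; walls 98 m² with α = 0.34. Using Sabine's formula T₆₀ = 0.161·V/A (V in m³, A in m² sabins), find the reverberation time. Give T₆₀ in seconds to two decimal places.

Total absorption A = 54·0.4 + 54·0.55 + 98·0.34 = 84.62 m² sabins.
T₆₀ = 0.161·V/A = 0.161·142/84.62 = 0.270 s.

0.27 s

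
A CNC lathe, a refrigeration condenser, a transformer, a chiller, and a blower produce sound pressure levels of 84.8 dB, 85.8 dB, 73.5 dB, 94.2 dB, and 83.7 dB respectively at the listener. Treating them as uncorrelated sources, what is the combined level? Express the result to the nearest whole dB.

For uncorrelated sources the intensities add, so convert each level to linear form, sum, and take 10·log₁₀ of the total.
Σ 10^(L/10) = 10^(84.8/10) + 10^(85.8/10) + 10^(73.5/10) + 10^(94.2/10) + 10^(83.7/10) = 3.569e+09.
L_total = 10·log₁₀(3.569e+09) = 95.53 dB.

96 dB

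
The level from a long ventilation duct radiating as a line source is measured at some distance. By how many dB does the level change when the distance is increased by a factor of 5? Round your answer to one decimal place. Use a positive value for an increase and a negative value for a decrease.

-7.0 dB

Line-source spreading: ΔL = −10·log₁₀(r₂/r₁).
ΔL = −10·log₁₀(5) = -6.99 dB.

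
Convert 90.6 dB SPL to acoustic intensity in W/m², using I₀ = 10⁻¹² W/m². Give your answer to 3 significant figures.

0.00115 W/m²

I = I₀·10^(L/10) = 10⁻¹² × 10^(90.6/10) = 10^(-2.940).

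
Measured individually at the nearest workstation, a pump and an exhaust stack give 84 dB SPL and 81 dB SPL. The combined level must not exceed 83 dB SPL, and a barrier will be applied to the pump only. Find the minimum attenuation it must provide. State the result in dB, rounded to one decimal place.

5.3 dB

The untreated sources together contribute 10^(81/10) = 1.259e+08, i.e. 81.00 dB SPL.
To meet 83 dB SPL overall, the treated pump may contribute at most 10^(83/10) − 1.259e+08 = 7.363e+07, i.e. 78.67 dB SPL.
So the pump must be reduced from 84 to 78.67 dB SPL: IL = 5.33 dB.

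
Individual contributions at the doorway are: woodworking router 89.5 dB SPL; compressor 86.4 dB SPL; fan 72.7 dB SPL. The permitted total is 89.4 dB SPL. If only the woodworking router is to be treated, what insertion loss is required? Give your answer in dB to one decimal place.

3.3 dB

Everything except the woodworking router sums to 10^(86.4/10) + 10^(72.7/10) = 4.551e+08 in linear terms, 86.58 dB SPL.
To meet 89.4 dB SPL overall, the treated woodworking router may contribute at most 10^(89.4/10) − 4.551e+08 = 4.158e+08, i.e. 86.19 dB SPL.
So the woodworking router must be reduced from 89.5 to 86.19 dB SPL: IL = 3.31 dB.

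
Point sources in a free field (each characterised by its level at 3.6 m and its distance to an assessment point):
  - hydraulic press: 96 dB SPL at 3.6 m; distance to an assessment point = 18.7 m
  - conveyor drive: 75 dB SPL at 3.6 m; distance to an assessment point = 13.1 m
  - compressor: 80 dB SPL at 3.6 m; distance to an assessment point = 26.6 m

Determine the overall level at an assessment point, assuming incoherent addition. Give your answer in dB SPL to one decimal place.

Propagate each source to the receiver with L = L_ref − 20·log₁₀(r/r_ref), then add intensities.
hydraulic press: 96 − 20·log₁₀(18.7/3.6) = 96 − 14.31 = 81.69 dB SPL.
conveyor drive: 75 − 20·log₁₀(13.1/3.6) = 75 − 11.22 = 63.78 dB SPL.
compressor: 80 − 20·log₁₀(26.6/3.6) = 80 − 17.37 = 62.63 dB SPL.
Σ 10^(L/10) = 1.518e+08 → L_total = 10·log₁₀(1.518e+08) = 81.81 dB SPL.

81.8 dB SPL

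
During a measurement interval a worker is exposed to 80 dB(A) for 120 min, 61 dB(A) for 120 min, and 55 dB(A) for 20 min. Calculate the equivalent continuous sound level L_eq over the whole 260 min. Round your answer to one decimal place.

76.7 dB(A)

L_eq = 10·log₁₀[(1/T)·Σ tᵢ·10^(Lᵢ/10)] with T = 260 min.
Σ tᵢ·10^(Lᵢ/10) = 120·10^(80/10) + 120·10^(61/10) + 20·10^(55/10) = 1.216e+10.
L_eq = 10·log₁₀(1.216e+10/260) = 76.70 dB(A).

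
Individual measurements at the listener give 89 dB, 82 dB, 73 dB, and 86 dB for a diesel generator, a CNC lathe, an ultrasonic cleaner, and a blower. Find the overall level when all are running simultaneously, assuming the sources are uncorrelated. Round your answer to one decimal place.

91.4 dB

Incoherent sources combine by intensity addition: L_total = 10·log₁₀(Σ 10^(L_i/10)).
Σ 10^(L/10) = 10^(89/10) + 10^(82/10) + 10^(73/10) + 10^(86/10) = 1.371e+09.
L_total = 10·log₁₀(1.371e+09) = 91.37 dB.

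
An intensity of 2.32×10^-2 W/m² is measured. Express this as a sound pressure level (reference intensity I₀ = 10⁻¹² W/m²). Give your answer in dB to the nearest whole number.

104 dB

L = 10·log₁₀(I/I₀) = 10·log₁₀(2.32×10^-2/10⁻¹²) = 10·log₁₀(2.32×10^10).
L = 10·(0.3655 + 10) = 103.65 dB.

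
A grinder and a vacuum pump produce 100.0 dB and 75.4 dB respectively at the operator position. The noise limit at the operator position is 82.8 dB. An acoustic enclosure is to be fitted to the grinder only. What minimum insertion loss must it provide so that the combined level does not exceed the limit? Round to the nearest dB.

18 dB

Fixed contribution from the other source: Σ 10^(L/10) = 10^(75.4/10) = 3.467e+07 (75.40 dB).
To meet 82.8 dB overall, the treated grinder may contribute at most 10^(82.8/10) − 3.467e+07 = 1.559e+08, i.e. 81.93 dB.
Required insertion loss = 100.0 − 81.93 = 18.07 dB.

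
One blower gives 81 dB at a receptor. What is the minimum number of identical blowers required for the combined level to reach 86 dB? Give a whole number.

N identical sources give L₁ + 10·log₁₀ N, so require 10·log₁₀ N ≥ 86 − 81 = 5.0 dB.
N ≥ 10^(5.0/10) = 3.162, so N = 4.

4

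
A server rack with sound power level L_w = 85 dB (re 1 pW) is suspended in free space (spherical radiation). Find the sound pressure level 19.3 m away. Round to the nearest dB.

The power spreads over a sphere of area 4π·r², so L_p = L_w − 10·log₁₀(4π·r²).
4π·r² = 4681 m², 10·log₁₀ of that is 36.703 dB.
L_p = 85 − 36.703 = 48.30 dB.

48 dB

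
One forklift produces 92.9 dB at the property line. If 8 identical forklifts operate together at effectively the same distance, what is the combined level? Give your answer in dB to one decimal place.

L_total = L₁ + 10·log₁₀ N for N identical incoherent sources.
L_total = 92.9 + 10·log₁₀(8) = 92.9 + 9.031 = 101.93 dB.

101.9 dB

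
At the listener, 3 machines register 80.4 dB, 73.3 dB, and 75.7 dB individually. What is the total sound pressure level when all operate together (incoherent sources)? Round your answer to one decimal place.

82.3 dB

For uncorrelated sources the intensities add, so convert each level to linear form, sum, and take 10·log₁₀ of the total.
Σ 10^(L/10) = 10^(80.4/10) + 10^(73.3/10) + 10^(75.7/10) = 1.682e+08.
L_total = 10·log₁₀(1.682e+08) = 82.26 dB.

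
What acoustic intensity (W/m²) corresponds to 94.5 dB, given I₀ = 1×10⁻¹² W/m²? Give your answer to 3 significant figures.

0.00282 W/m²

L = 10·log₁₀(I/I₀) ⇒ I = I₀·10^(L/10) = 10⁻¹² × 10^9.45.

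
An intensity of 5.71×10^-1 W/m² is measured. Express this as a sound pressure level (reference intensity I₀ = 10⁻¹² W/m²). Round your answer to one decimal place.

117.6 dB

L = 10·log₁₀(I/I₀) = 10·log₁₀(5.71×10^-1/10⁻¹²) = 10·log₁₀(5.71×10^11).
L = 10·(0.7566 + 11) = 117.57 dB.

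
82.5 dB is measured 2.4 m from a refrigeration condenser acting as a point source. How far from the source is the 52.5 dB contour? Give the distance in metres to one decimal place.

Point-source spreading drops the level by 20·log₁₀(r₂/r₁); inverting, r₂/r₁ = 10^(ΔL/20).
r₂ = 2.4·10^((82.5−52.5)/20) = 2.4·10^(30.0/20) = 75.89 m.

75.9 m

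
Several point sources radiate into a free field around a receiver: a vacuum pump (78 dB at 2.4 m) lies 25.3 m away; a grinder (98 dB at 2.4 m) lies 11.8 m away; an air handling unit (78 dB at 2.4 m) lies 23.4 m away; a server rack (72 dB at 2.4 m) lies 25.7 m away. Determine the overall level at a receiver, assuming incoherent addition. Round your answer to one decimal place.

84.2 dB

Propagate each source to the receiver with L = L_ref − 20·log₁₀(r/r_ref), then add intensities.
vacuum pump: 78 − 20·log₁₀(25.3/2.4) = 78 − 20.46 = 57.54 dB.
grinder: 98 − 20·log₁₀(11.8/2.4) = 98 − 13.83 = 84.17 dB.
air handling unit: 78 − 20·log₁₀(23.4/2.4) = 78 − 19.78 = 58.22 dB.
server rack: 72 − 20·log₁₀(25.7/2.4) = 72 − 20.59 = 51.41 dB.
Σ 10^(L/10) = 2.624e+08 → L_total = 10·log₁₀(2.624e+08) = 84.19 dB.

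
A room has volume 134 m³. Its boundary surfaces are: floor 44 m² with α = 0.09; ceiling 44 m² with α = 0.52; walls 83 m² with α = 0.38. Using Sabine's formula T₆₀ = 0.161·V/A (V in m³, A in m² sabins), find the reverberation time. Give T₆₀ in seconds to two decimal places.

Summing Sᵢαᵢ: 44·0.09 + 44·0.52 + 83·0.38 = 58.38 m².
T₆₀ = 0.161·V/A = 0.161·134/58.38 = 0.370 s.

0.37 s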